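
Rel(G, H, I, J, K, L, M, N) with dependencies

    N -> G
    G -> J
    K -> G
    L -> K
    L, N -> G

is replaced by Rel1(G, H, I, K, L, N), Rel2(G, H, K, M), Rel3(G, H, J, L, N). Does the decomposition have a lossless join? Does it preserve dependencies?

lossy but dependency-preserving

Lossless test (chase): Rows 1 and 2 agree on G; apply G→J and equate their J entries. Rows 1 and 3 agree on G; apply G→J and equate their J entries. Rows 1 and 3 agree on L; apply L→K and equate their K entries. No row becomes fully distinguished — the join is lossy.
Dependency preservation: every FD's attributes lie within a single fragment, so each can be enforced locally — preserved.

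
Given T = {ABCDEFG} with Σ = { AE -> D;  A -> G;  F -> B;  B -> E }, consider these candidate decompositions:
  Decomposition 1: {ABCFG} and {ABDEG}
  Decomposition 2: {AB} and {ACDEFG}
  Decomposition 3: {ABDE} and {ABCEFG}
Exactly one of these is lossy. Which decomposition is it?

Decomposition 1: common = {ABG}, closure = {ABDEG} → lossless.
Decomposition 2: common = {A}, closure = {AG} → lossy.
Decomposition 3: common = {ABE}, closure = {ABDEG} → lossless.

Decomposition 2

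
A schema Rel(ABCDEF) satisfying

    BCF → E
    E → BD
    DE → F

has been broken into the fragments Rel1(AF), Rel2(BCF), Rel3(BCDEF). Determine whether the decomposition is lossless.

Chase test. Columns are ABCDEF; row i has aⱼ where attribute j ∈ Reli, else bᵢⱼ.
Initial tableau (one row per fragment):
  row 1: a1 b12 b13 b14 b15 a6
  row 2: b21 a2 a3 b24 b25 a6
  row 3: b31 a2 a3 a4 a5 a6
Rows 2 and 3 agree on BCF; apply BCF→E and equate their E entries.
Rows 2 and 3 agree on E; apply E→BD and equate their BD entries.
No row becomes fully distinguished — the join is lossy.

No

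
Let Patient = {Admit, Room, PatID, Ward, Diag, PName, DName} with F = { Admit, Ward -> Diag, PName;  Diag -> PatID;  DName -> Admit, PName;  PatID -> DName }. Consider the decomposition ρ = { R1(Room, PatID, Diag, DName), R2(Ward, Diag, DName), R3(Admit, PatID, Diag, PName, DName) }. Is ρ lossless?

No

Chase test. Columns are Admit, Room, PatID, Ward, Diag, PName, DName; row i has aⱼ where attribute j ∈ Ri, else bᵢⱼ.
Initial tableau (one row per fragment):
  row 1: b11 a2 a3 b14 a5 b16 a7
  row 2: b21 b22 b23 a4 a5 b26 a7
  row 3: a1 b32 a3 b34 a5 a6 a7
Rows 1 and 2 agree on Diag; apply Diag→PatID and equate their PatID entries.
Rows 1 and 2 agree on DName; apply DName→Admit, PName and equate their Admit, PName entries.
Rows 1 and 3 agree on DName; apply DName→Admit, PName and equate their Admit, PName entries.
No row becomes fully distinguished — the join is lossy.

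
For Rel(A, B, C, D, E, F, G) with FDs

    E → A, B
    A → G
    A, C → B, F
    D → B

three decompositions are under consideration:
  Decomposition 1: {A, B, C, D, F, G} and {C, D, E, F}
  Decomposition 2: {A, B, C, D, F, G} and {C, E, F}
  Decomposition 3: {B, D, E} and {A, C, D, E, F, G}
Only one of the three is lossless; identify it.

Decomposition 3

Decomposition 1: common = {C, D, F}, closure = {B, C, D, F} → lossy.
Decomposition 2: common = {C, F}, closure = {C, F} → lossy.
Decomposition 3: common = {D, E}, closure = {A, B, D, E, G} → lossless.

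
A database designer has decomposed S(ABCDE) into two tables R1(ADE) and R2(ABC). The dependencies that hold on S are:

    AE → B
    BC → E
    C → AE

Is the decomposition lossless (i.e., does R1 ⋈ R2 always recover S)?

No

Common attributes: R1 ∩ R2 = {A}.
No dependency enlarges {A}, so (A)⁺ = {A}.
The closure contains neither all of R1 = {ADE} nor all of R2 = {ABC}, so the common attributes are not a superkey of either fragment. The join is lossy.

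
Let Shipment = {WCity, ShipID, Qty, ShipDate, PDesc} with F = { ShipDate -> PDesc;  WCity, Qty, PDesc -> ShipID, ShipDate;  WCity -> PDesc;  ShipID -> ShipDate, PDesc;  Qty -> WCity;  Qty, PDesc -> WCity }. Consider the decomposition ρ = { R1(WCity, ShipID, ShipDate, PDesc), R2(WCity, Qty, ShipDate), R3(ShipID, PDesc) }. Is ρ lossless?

No

Chase test. Columns are WCity, ShipID, Qty, ShipDate, PDesc; row i has aⱼ where attribute j ∈ Ri, else bᵢⱼ.
Initial tableau (one row per fragment):
  row 1: a1 a2 b13 a4 a5
  row 2: a1 b22 a3 a4 b25
  row 3: b31 a2 b33 b34 a5
Rows 1 and 2 agree on ShipDate; apply ShipDate→PDesc and equate their PDesc entries.
Rows 1 and 3 agree on ShipID; apply ShipID→ShipDate, PDesc and equate their ShipDate, PDesc entries.
No row becomes fully distinguished — the join is lossy.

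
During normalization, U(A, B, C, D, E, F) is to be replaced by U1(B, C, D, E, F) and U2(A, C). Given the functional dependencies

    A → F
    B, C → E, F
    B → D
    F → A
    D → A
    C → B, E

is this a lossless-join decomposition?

Common attributes: U1 ∩ U2 = {C}.
Closure of {C}: C → B, E applies, adding B, E; B, C → E, F applies, adding F; B → D applies, adding D; F → A applies, adding A. So (C)⁺ = {A, B, C, D, E, F}.
This closure contains every attribute of U1, so U1 ∩ U2 → U1. The join is lossless.

Yes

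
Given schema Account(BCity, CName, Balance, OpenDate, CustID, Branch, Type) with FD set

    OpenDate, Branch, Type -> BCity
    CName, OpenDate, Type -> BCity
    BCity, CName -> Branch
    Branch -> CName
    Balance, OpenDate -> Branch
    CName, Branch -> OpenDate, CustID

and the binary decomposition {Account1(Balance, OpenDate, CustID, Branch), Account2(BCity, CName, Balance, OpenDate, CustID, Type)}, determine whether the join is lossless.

Common attributes: Account1 ∩ Account2 = {Balance, OpenDate, CustID}.
Closure of {Balance, OpenDate, CustID}: Balance, OpenDate → Branch applies, adding Branch; Branch → CName applies, adding CName. So (Balance, OpenDate, CustID)⁺ = {CName, Balance, OpenDate, CustID, Branch}.
This closure contains every attribute of Account1, so Account1 ∩ Account2 → Account1. The join is lossless.

Yes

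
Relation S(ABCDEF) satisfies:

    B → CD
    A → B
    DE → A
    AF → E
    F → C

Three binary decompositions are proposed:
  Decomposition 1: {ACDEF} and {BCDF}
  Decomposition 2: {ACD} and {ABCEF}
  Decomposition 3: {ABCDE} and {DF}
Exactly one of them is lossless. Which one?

Decomposition 1: common = {CDF}, closure = {CDF} → lossy.
Decomposition 2: common = {AC}, closure = {ABCD} → lossless.
Decomposition 3: common = {D}, closure = {D} → lossy.

Decomposition 2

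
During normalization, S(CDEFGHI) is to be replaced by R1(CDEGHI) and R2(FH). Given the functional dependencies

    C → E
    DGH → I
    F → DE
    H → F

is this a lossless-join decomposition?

Common attributes: R1 ∩ R2 = {H}.
Closure of {H}: H → F applies, adding F; F → DE applies, adding DE. So (H)⁺ = {DEFH}.
This closure contains every attribute of R2, so R1 ∩ R2 → R2. The join is lossless.

Yes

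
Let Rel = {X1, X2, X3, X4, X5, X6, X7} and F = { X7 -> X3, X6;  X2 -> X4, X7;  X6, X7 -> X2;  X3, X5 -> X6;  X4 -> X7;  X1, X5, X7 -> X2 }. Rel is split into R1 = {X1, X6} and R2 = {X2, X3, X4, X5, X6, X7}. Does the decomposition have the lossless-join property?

Common attributes: R1 ∩ R2 = {X6}.
No dependency enlarges {X6}, so (X6)⁺ = {X6}.
The closure contains neither all of R1 = {X1, X6} nor all of R2 = {X2, X3, X4, X5, X6, X7}, so the common attributes are not a superkey of either fragment. The join is lossy.

No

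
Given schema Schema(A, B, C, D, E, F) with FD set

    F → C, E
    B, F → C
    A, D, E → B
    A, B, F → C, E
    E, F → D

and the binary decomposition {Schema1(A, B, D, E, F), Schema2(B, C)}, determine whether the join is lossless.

Common attributes: Schema1 ∩ Schema2 = {B}.
No dependency enlarges {B}, so (B)⁺ = {B}.
The closure contains neither all of Schema1 = {A, B, D, E, F} nor all of Schema2 = {B, C}, so the common attributes are not a superkey of either fragment. The join is lossy.

No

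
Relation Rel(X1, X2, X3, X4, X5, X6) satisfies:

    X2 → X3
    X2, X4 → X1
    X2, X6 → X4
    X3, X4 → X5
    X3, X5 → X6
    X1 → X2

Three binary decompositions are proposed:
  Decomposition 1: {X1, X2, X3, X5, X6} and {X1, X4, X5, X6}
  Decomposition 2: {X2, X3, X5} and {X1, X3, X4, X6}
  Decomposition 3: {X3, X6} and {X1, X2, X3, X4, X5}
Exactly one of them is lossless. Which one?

Decomposition 1: common = {X1, X5, X6}, closure = {X1, X2, X3, X4, X5, X6} → lossless.
Decomposition 2: common = {X3}, closure = {X3} → lossy.
Decomposition 3: common = {X3}, closure = {X3} → lossy.

Decomposition 1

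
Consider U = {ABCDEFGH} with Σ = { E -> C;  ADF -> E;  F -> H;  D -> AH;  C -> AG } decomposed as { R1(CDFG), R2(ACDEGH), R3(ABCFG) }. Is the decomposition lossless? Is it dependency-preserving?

lossy and not dependency-preserving

Lossless test (chase): Rows 1 and 3 agree on F; apply F→H and equate their H entries. Rows 1 and 2 agree on D; apply D→AH and equate their AH entries. No row becomes fully distinguished — the join is lossy.
Dependency preservation: the restricted closure of {ADF} across the fragments never reaches {E}, so ADF → E cannot be enforced without a join — not preserved.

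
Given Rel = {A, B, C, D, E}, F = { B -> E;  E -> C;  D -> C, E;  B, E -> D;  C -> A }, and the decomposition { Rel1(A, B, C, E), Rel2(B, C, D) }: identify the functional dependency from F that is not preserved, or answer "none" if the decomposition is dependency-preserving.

Check D → C, E: no single fragment contains all of {C, D, E}, and the restricted closure of {D} across the fragments never reaches {C, E}.
B → E is preserved.
E → C is preserved.
B, E → D is preserved.
C → A is preserved.

D -> C, E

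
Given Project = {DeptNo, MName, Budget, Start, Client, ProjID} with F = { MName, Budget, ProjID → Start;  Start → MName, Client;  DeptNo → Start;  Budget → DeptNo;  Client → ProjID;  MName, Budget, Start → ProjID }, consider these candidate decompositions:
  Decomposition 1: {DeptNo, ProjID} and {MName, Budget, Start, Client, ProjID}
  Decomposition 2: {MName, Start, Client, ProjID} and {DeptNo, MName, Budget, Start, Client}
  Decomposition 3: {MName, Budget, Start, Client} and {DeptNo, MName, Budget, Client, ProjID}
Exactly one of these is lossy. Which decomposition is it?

Decomposition 1

Decomposition 1: common = {ProjID}, closure = {ProjID} → lossy.
Decomposition 2: common = {MName, Start, Client}, closure = {MName, Start, Client, ProjID} → lossless.
Decomposition 3: common = {MName, Budget, Client}, closure = {DeptNo, MName, Budget, Start, Client, ProjID} → lossless.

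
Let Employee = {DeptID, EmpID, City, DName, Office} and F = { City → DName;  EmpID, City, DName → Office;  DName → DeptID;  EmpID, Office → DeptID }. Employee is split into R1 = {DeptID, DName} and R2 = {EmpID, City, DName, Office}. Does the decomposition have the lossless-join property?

Common attributes: R1 ∩ R2 = {DName}.
Closure of {DName}: DName → DeptID applies, adding DeptID. So (DName)⁺ = {DeptID, DName}.
This closure contains every attribute of R1, so R1 ∩ R2 → R1. The join is lossless.

Yes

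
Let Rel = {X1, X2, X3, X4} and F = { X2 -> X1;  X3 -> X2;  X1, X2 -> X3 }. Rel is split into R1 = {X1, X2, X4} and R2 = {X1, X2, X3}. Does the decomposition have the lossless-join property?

Yes

Common attributes: R1 ∩ R2 = {X1, X2}.
Closure of {X1, X2}: X1, X2 → X3 applies, adding X3. So (X1, X2)⁺ = {X1, X2, X3}.
This closure contains every attribute of R2, so R1 ∩ R2 → R2. The join is lossless.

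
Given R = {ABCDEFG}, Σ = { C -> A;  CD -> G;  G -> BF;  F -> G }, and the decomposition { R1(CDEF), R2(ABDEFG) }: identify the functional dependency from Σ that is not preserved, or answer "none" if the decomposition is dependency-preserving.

C -> A

Check C → A: no single fragment contains all of {AC}, and the restricted closure of {C} across the fragments never reaches {A}.
CD → G is preserved.
G → BF is preserved.
F → G is preserved.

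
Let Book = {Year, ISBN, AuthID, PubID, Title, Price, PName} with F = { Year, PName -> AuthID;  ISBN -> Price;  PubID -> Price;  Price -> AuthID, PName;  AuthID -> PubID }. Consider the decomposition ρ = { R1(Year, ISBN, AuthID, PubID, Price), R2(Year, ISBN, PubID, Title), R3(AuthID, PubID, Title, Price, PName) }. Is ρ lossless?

Yes

Chase test. Columns are Year, ISBN, AuthID, PubID, Title, Price, PName; row i has aⱼ where attribute j ∈ Ri, else bᵢⱼ.
Initial tableau (one row per fragment):
  row 1: a1 a2 a3 a4 b15 a6 b17
  row 2: a1 a2 b23 a4 a5 b26 b27
  row 3: b31 b32 a3 a4 a5 a6 a7
Rows 1 and 2 agree on ISBN; apply ISBN→Price and equate their Price entries.
Rows 1 and 2 agree on Price; apply Price→AuthID, PName and equate their AuthID, PName entries.
Rows 1 and 3 agree on Price; apply Price→AuthID, PName and equate their AuthID, PName entries.
Row 2 is now all distinguished symbols — the join is lossless.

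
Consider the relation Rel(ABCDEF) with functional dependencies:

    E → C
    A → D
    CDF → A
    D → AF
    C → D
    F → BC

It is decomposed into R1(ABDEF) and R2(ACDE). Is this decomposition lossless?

Common attributes: R1 ∩ R2 = {ADE}.
Closure of {ADE}: E → C applies, adding C; D → AF applies, adding F; F → BC applies, adding B. So (ADE)⁺ = {ABCDEF}.
This closure contains every attribute of R1, so R1 ∩ R2 → R1. The join is lossless.

Yes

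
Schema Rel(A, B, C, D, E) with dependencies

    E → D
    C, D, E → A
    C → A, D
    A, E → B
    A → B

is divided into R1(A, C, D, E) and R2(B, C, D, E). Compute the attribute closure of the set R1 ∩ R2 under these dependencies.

A, B, C, D, E

R1 ∩ R2 = {C, D, E}.
C, D, E → A applies, adding A
A, E → B applies, adding B
Closure: {A, B, C, D, E}.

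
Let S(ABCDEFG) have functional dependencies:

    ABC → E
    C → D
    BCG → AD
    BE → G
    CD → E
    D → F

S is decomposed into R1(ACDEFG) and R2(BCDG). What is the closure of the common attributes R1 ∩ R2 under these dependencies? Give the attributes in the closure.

CDEFG

R1 ∩ R2 = {CDG}.
CD → E applies, adding E
D → F applies, adding F
Closure: {CDEFG}.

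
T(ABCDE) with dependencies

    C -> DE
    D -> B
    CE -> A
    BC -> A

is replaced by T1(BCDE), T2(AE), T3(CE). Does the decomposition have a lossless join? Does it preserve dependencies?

Lossless test (chase): Rows 1 and 3 agree on C; apply C→DE and equate their DE entries. Rows 1 and 3 agree on D; apply D→B and equate their B entries. Rows 1 and 3 agree on CE; apply CE→A and equate their A entries. No row becomes fully distinguished — the join is lossy.
Dependency preservation: the restricted closure of {CE} across the fragments never reaches {A}, so CE → A cannot be enforced without a join — not preserved.

lossy and not dependency-preserving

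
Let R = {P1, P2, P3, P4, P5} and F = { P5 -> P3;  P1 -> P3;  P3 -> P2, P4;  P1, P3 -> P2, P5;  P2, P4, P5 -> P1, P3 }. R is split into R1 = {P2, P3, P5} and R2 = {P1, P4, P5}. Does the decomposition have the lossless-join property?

Yes

Common attributes: R1 ∩ R2 = {P5}.
Closure of {P5}: P5 → P3 applies, adding P3; P3 → P2, P4 applies, adding P2, P4; P2, P4, P5 → P1, P3 applies, adding P1. So (P5)⁺ = {P1, P2, P3, P4, P5}.
This closure contains every attribute of R1, so R1 ∩ R2 → R1. The join is lossless.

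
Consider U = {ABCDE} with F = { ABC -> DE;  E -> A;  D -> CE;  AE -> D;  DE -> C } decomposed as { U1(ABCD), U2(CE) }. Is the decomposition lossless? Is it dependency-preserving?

Lossless test: (C)⁺ = {C}, which is a superkey of neither fragment — lossy.
Dependency preservation: the restricted closure of {ABC} across the fragments never reaches {DE}, so ABC → DE cannot be enforced without a join — not preserved.

lossy and not dependency-preserving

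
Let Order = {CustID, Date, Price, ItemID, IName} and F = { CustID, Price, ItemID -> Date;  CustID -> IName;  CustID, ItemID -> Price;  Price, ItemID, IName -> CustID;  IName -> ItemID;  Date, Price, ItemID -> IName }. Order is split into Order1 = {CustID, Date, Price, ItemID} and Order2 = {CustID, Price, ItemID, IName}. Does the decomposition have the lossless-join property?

Yes

Common attributes: Order1 ∩ Order2 = {CustID, Price, ItemID}.
Closure of {CustID, Price, ItemID}: CustID, Price, ItemID → Date applies, adding Date; CustID → IName applies, adding IName. So (CustID, Price, ItemID)⁺ = {CustID, Date, Price, ItemID, IName}.
This closure contains every attribute of Order1, so Order1 ∩ Order2 → Order1. The join is lossless.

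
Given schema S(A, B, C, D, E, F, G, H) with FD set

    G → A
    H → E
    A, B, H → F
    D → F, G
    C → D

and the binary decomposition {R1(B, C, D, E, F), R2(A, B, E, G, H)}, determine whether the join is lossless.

No

Common attributes: R1 ∩ R2 = {B, E}.
No dependency enlarges {B, E}, so (B, E)⁺ = {B, E}.
The closure contains neither all of R1 = {B, C, D, E, F} nor all of R2 = {A, B, E, G, H}, so the common attributes are not a superkey of either fragment. The join is lossy.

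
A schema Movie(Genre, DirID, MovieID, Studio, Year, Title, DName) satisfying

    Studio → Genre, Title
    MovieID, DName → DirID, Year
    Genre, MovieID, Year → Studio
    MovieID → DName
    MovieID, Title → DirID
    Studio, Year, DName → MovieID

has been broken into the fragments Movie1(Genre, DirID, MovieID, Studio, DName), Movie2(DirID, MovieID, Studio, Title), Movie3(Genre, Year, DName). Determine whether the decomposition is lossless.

No

Chase test. Columns are Genre, DirID, MovieID, Studio, Year, Title, DName; row i has aⱼ where attribute j ∈ Moviei, else bᵢⱼ.
Initial tableau (one row per fragment):
  row 1: a1 a2 a3 a4 b15 b16 a7
  row 2: b21 a2 a3 a4 b25 a6 b27
  row 3: a1 b32 b33 b34 a5 b36 a7
Rows 1 and 2 agree on Studio; apply Studio→Genre, Title and equate their Genre, Title entries.
Rows 1 and 2 agree on MovieID; apply MovieID→DName and equate their DName entries.
Rows 1 and 2 agree on MovieID, DName; apply MovieID, DName→DirID, Year and equate their DirID, Year entries.
No row becomes fully distinguished — the join is lossy.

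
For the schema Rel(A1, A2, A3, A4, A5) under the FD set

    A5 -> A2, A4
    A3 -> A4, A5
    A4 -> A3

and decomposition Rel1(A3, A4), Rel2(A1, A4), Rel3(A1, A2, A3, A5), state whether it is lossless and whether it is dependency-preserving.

Lossless test (chase): Rows 1 and 3 agree on A3; apply A3→A4, A5 and equate their A4, A5 entries. Rows 1 and 2 agree on A4; apply A4→A3 and equate their A3 entries. Rows 1 and 3 agree on A5; apply A5→A2, A4 and equate their A2, A4 entries. Rows 1 and 2 agree on A3; apply A3→A4, A5 and equate their A4, A5 entries. Rows 1 and 2 agree on A5; apply A5→A2, A4 and equate their A2, A4 entries. Row 2 is now all distinguished symbols — the join is lossless.
Dependency preservation: A5 → A2, A4; A3 → A4, A5 are not contained in any single fragment, but the restricted closure of each left-hand side across the fragments still reaches the right-hand side; the remaining FDs each lie inside some fragment. All dependencies are preserved.

lossless and dependency-preserving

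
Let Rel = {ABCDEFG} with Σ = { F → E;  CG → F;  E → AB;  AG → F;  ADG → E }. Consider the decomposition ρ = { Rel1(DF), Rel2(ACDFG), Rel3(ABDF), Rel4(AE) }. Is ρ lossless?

Chase test. Columns are ABCDEFG; row i has aⱼ where attribute j ∈ Reli, else bᵢⱼ.
Initial tableau (one row per fragment):
  row 1: b11 b12 b13 a4 b15 a6 b17
  row 2: a1 b22 a3 a4 b25 a6 a7
  row 3: a1 a2 b33 a4 b35 a6 b37
  row 4: a1 b42 b43 b44 a5 b46 b47
Rows 1 and 2 agree on F; apply F→E and equate their E entries.
Rows 1 and 3 agree on F; apply F→E and equate their E entries.
Rows 1 and 2 agree on E; apply E→AB and equate their AB entries.
Rows 1 and 3 agree on E; apply E→AB and equate their AB entries.
No row becomes fully distinguished — the join is lossy.

No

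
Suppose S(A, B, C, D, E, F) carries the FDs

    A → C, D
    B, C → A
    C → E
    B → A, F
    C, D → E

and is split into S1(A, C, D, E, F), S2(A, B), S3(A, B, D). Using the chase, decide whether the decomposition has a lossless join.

Chase test. Columns are A, B, C, D, E, F; row i has aⱼ where attribute j ∈ Si, else bᵢⱼ.
Initial tableau (one row per fragment):
  row 1: a1 b12 a3 a4 a5 a6
  row 2: a1 a2 b23 b24 b25 b26
  row 3: a1 a2 b33 a4 b35 b36
Rows 1 and 2 agree on A; apply A→C, D and equate their C, D entries.
Rows 1 and 3 agree on A; apply A→C, D and equate their C, D entries.
Rows 1 and 2 agree on C; apply C→E and equate their E entries.
Rows 1 and 3 agree on C; apply C→E and equate their E entries.
Rows 2 and 3 agree on B; apply B→A, F and equate their A, F entries.
No row becomes fully distinguished — the join is lossy.

No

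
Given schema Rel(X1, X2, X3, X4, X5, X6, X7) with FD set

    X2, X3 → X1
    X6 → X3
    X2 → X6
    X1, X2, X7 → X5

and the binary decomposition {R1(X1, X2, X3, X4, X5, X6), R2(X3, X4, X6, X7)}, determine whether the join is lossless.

No

Common attributes: R1 ∩ R2 = {X3, X4, X6}.
No dependency enlarges {X3, X4, X6}, so (X3, X4, X6)⁺ = {X3, X4, X6}.
The closure contains neither all of R1 = {X1, X2, X3, X4, X5, X6} nor all of R2 = {X3, X4, X6, X7}, so the common attributes are not a superkey of either fragment. The join is lossy.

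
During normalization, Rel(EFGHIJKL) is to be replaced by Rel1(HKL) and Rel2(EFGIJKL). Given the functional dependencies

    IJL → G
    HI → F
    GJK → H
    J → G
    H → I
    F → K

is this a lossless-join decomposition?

Common attributes: Rel1 ∩ Rel2 = {KL}.
No dependency enlarges {KL}, so (KL)⁺ = {KL}.
The closure contains neither all of Rel1 = {HKL} nor all of Rel2 = {EFGIJKL}, so the common attributes are not a superkey of either fragment. The join is lossy.

No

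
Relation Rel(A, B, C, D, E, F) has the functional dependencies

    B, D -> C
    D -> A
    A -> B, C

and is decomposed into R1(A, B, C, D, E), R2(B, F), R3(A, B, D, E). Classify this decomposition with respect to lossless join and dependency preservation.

lossy but dependency-preserving

Lossless test (chase): Rows 1 and 3 agree on B, D; apply B, D→C and equate their C entries. No row becomes fully distinguished — the join is lossy.
Dependency preservation: every FD's attributes lie within a single fragment, so each can be enforced locally — preserved.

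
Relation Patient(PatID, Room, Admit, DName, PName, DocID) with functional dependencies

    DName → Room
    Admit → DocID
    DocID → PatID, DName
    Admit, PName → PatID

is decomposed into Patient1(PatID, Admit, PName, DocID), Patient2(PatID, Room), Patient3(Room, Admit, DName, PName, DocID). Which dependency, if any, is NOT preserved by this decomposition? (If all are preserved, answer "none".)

DName → Room lies within Patient3.
Admit → DocID lies within Patient1.
DocID → PatID, DName: restricted closure across fragments reaches PatID, DName.
Admit, PName → PatID lies within Patient1.
Every dependency is enforceable on the fragments, so the decomposition is dependency-preserving.

none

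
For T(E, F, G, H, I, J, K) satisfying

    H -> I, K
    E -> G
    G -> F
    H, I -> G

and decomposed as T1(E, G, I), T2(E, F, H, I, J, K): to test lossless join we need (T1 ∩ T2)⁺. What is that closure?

T1 ∩ T2 = {E, I}.
E → G applies, adding G
G → F applies, adding F
Closure: {E, F, G, I}.

E, F, G, I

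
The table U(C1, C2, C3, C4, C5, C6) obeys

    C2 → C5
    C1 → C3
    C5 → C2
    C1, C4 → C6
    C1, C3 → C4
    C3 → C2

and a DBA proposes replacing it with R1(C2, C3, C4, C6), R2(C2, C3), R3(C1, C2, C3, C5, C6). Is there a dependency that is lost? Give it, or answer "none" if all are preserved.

Check C1, C3 → C4: no single fragment contains all of {C1, C3, C4}, and the restricted closure of {C1, C3} across the fragments never reaches {C4}.
C2 → C5 is preserved.
C1 → C3 is preserved.
C5 → C2 is preserved.
C1, C4 → C6 is preserved.
C3 → C2 is preserved.

C1, C3 → C4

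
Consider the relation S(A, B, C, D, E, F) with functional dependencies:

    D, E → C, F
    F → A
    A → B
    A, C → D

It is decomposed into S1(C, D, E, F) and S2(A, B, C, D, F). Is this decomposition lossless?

Common attributes: S1 ∩ S2 = {C, D, F}.
Closure of {C, D, F}: F → A applies, adding A; A → B applies, adding B. So (C, D, F)⁺ = {A, B, C, D, F}.
This closure contains every attribute of S2, so S1 ∩ S2 → S2. The join is lossless.

Yes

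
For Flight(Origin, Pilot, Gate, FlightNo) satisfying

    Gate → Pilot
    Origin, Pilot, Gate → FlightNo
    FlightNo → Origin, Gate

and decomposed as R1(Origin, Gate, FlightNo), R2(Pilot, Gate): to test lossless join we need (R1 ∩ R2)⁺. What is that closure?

R1 ∩ R2 = {Gate}.
Gate → Pilot applies, adding Pilot
Closure: {Pilot, Gate}.

Pilot, Gate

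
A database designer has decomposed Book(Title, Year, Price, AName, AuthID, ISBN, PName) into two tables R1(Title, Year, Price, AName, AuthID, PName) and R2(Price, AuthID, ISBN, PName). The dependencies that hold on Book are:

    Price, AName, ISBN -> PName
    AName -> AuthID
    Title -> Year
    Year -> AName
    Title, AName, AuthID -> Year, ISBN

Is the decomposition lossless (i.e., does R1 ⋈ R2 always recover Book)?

No

Common attributes: R1 ∩ R2 = {Price, AuthID, PName}.
No dependency enlarges {Price, AuthID, PName}, so (Price, AuthID, PName)⁺ = {Price, AuthID, PName}.
The closure contains neither all of R1 = {Title, Year, Price, AName, AuthID, PName} nor all of R2 = {Price, AuthID, ISBN, PName}, so the common attributes are not a superkey of either fragment. The join is lossy.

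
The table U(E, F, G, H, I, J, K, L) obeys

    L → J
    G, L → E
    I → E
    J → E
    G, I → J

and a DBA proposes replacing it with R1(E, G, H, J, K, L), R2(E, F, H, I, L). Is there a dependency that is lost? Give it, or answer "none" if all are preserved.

G, I → J

Check G, I → J: no single fragment contains all of {G, I, J}, and the restricted closure of {G, I} across the fragments never reaches {J}.
L → J is preserved.
G, L → E is preserved.
I → E is preserved.
J → E is preserved.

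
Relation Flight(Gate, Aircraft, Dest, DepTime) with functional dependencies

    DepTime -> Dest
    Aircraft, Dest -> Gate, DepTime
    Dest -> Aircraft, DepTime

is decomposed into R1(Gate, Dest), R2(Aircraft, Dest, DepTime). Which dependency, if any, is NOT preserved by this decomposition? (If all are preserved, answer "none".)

none

DepTime → Dest lies within R2.
Aircraft, Dest → Gate, DepTime: restricted closure across fragments reaches Gate, DepTime.
Dest → Aircraft, DepTime lies within R2.
Every dependency is enforceable on the fragments, so the decomposition is dependency-preserving.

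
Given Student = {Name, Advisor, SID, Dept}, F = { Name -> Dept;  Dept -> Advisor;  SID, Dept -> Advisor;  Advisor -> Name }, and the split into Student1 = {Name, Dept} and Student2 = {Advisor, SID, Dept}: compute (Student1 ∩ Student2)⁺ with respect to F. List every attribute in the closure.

Student1 ∩ Student2 = {Dept}.
Dept → Advisor applies, adding Advisor
Advisor → Name applies, adding Name
Closure: {Name, Advisor, Dept}.

Name, Advisor, Dept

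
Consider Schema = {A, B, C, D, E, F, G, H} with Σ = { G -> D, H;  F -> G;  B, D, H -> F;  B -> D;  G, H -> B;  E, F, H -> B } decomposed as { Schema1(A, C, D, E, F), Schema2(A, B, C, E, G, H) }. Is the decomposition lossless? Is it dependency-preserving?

Lossless test: (A, C, E)⁺ = {A, C, E}, which is a superkey of neither fragment — lossy.
Dependency preservation: the restricted closure of {G} across the fragments never reaches {D, H}, so G → D, H cannot be enforced without a join — not preserved.

lossy and not dependency-preserving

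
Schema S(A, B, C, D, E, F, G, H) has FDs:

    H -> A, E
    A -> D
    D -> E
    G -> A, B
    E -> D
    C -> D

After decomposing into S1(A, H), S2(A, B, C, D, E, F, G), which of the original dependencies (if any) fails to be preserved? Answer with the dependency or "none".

none

H → A, E: restricted closure across fragments reaches A, E.
A → D lies within S2.
D → E lies within S2.
G → A, B lies within S2.
E → D lies within S2.
C → D lies within S2.
Every dependency is enforceable on the fragments, so the decomposition is dependency-preserving.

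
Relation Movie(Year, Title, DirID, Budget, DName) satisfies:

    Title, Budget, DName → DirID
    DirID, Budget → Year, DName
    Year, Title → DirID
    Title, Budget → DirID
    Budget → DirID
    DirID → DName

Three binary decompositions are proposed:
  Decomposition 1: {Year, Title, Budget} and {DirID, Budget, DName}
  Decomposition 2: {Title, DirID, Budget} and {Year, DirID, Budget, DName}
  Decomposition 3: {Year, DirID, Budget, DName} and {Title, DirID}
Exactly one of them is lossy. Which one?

Decomposition 3

Decomposition 1: common = {Budget}, closure = {Year, DirID, Budget, DName} → lossless.
Decomposition 2: common = {DirID, Budget}, closure = {Year, DirID, Budget, DName} → lossless.
Decomposition 3: common = {DirID}, closure = {DirID, DName} → lossy.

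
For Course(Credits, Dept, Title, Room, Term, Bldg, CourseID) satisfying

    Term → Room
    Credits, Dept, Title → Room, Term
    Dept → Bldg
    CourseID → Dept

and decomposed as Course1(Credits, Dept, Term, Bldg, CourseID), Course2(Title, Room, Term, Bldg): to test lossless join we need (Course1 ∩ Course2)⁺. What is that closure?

Course1 ∩ Course2 = {Term, Bldg}.
Term → Room applies, adding Room
Closure: {Room, Term, Bldg}.

Room, Term, Bldg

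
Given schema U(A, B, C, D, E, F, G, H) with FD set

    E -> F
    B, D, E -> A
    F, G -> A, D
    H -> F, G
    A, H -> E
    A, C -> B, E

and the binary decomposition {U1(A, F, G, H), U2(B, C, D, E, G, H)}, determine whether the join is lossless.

Yes

Common attributes: U1 ∩ U2 = {G, H}.
Closure of {G, H}: H → F, G applies, adding F; F, G → A, D applies, adding A, D; A, H → E applies, adding E. So (G, H)⁺ = {A, D, E, F, G, H}.
This closure contains every attribute of U1, so U1 ∩ U2 → U1. The join is lossless.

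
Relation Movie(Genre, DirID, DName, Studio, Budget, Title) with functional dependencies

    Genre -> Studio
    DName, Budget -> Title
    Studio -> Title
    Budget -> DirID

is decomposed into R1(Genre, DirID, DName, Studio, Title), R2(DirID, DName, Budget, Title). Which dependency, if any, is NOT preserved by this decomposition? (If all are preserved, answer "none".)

Genre → Studio lies within R1.
DName, Budget → Title lies within R2.
Studio → Title lies within R1.
Budget → DirID lies within R2.
Every dependency is enforceable on the fragments, so the decomposition is dependency-preserving.

none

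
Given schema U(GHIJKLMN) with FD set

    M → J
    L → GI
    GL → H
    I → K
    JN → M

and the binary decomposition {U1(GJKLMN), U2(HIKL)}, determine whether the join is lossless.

Yes

Common attributes: U1 ∩ U2 = {KL}.
Closure of {KL}: L → GI applies, adding GI; GL → H applies, adding H. So (KL)⁺ = {GHIKL}.
This closure contains every attribute of U2, so U1 ∩ U2 → U2. The join is lossless.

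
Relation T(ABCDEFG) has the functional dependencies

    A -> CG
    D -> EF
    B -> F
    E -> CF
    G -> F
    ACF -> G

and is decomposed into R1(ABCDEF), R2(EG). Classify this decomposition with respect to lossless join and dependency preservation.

lossy and not dependency-preserving

Lossless test: (E)⁺ = {CEF}, which is a superkey of neither fragment — lossy.
Dependency preservation: the restricted closure of {A} across the fragments never reaches {CG}, so A → CG cannot be enforced without a join — not preserved.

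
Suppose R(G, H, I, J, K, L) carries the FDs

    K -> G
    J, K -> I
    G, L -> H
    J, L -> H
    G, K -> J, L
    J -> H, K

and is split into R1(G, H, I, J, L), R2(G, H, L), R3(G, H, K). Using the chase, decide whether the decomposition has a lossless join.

Chase test. Columns are G, H, I, J, K, L; row i has aⱼ where attribute j ∈ Ri, else bᵢⱼ.
Initial tableau (one row per fragment):
  row 1: a1 a2 a3 a4 b15 a6
  row 2: a1 a2 b23 b24 b25 a6
  row 3: a1 a2 b33 b34 a5 b36
No row becomes fully distinguished — the join is lossy.

No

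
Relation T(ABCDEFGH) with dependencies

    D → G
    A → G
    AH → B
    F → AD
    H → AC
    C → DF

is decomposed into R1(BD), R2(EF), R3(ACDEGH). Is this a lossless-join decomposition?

Chase test. Columns are ABCDEFGH; row i has aⱼ where attribute j ∈ Ri, else bᵢⱼ.
Initial tableau (one row per fragment):
  row 1: b11 a2 b13 a4 b15 b16 b17 b18
  row 2: b21 b22 b23 b24 a5 a6 b27 b28
  row 3: a1 b32 a3 a4 a5 b36 a7 a8
Rows 1 and 3 agree on D; apply D→G and equate their G entries.
No row becomes fully distinguished — the join is lossy.

No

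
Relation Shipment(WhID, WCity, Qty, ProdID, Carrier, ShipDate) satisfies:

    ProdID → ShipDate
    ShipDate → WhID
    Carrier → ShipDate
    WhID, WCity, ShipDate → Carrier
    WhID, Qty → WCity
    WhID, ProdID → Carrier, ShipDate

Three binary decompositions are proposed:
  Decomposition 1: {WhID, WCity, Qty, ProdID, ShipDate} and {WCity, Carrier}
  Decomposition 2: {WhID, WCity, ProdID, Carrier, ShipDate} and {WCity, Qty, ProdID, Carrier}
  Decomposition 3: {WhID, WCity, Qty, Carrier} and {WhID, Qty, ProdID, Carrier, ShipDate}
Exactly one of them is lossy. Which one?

Decomposition 1: common = {WCity}, closure = {WCity} → lossy.
Decomposition 2: common = {WCity, ProdID, Carrier}, closure = {WhID, WCity, ProdID, Carrier, ShipDate} → lossless.
Decomposition 3: common = {WhID, Qty, Carrier}, closure = {WhID, WCity, Qty, Carrier, ShipDate} → lossless.

Decomposition 1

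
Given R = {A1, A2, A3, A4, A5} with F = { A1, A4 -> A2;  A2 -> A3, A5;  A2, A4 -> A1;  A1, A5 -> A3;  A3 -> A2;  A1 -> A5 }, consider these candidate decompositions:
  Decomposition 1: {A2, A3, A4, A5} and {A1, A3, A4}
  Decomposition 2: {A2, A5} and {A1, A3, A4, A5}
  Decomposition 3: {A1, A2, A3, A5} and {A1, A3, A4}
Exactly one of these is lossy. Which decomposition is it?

Decomposition 2

Decomposition 1: common = {A3, A4}, closure = {A1, A2, A3, A4, A5} → lossless.
Decomposition 2: common = {A5}, closure = {A5} → lossy.
Decomposition 3: common = {A1, A3}, closure = {A1, A2, A3, A5} → lossless.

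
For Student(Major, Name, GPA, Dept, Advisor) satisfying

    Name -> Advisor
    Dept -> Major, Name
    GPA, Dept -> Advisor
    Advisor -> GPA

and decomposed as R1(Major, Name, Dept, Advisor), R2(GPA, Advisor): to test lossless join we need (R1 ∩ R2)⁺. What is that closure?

GPA, Advisor

R1 ∩ R2 = {Advisor}.
Advisor → GPA applies, adding GPA
Closure: {GPA, Advisor}.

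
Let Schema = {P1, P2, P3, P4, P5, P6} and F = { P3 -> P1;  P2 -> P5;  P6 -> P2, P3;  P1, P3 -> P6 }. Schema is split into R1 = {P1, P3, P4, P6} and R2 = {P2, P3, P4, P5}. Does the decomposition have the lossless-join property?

Yes

Common attributes: R1 ∩ R2 = {P3, P4}.
Closure of {P3, P4}: P3 → P1 applies, adding P1; P1, P3 → P6 applies, adding P6; P6 → P2, P3 applies, adding P2; P2 → P5 applies, adding P5. So (P3, P4)⁺ = {P1, P2, P3, P4, P5, P6}.
This closure contains every attribute of R1, so R1 ∩ R2 → R1. The join is lossless.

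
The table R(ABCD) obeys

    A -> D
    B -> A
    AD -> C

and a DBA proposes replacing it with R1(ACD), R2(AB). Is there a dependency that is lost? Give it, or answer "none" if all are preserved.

none

A → D lies within R1.
B → A lies within R2.
AD → C lies within R1.
Every dependency is enforceable on the fragments, so the decomposition is dependency-preserving.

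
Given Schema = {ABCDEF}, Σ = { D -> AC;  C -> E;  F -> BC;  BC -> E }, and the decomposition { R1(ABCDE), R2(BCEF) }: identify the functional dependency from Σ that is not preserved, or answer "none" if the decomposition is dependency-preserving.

none

D → AC lies within R1.
C → E lies within R1.
F → BC lies within R2.
BC → E lies within R1.
Every dependency is enforceable on the fragments, so the decomposition is dependency-preserving.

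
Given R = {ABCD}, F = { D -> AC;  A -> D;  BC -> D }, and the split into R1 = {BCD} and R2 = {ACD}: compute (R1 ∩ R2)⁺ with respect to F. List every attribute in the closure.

ACD

R1 ∩ R2 = {CD}.
D → AC applies, adding A
Closure: {ACD}.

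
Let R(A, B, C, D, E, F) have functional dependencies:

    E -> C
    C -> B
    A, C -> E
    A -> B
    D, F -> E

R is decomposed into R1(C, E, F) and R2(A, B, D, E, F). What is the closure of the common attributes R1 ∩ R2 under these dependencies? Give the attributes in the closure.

R1 ∩ R2 = {E, F}.
E → C applies, adding C
C → B applies, adding B
Closure: {B, C, E, F}.

B, C, E, F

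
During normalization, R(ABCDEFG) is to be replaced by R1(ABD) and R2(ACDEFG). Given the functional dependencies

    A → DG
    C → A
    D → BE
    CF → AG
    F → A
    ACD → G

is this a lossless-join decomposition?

Yes

Common attributes: R1 ∩ R2 = {AD}.
Closure of {AD}: A → DG applies, adding G; D → BE applies, adding BE. So (AD)⁺ = {ABDEG}.
This closure contains every attribute of R1, so R1 ∩ R2 → R1. The join is lossless.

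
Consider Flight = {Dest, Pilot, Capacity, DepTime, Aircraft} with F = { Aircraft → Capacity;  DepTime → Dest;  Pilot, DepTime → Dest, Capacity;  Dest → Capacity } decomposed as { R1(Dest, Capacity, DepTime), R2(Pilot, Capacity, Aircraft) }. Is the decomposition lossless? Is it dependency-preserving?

Lossless test: (Capacity)⁺ = {Capacity}, which is a superkey of neither fragment — lossy.
Dependency preservation: Pilot, DepTime → Dest, Capacity is not contained in any single fragment, but the restricted closure of its left-hand side across the fragments still reaches the right-hand side; the remaining FDs each lie inside some fragment. All dependencies are preserved.

lossy but dependency-preserving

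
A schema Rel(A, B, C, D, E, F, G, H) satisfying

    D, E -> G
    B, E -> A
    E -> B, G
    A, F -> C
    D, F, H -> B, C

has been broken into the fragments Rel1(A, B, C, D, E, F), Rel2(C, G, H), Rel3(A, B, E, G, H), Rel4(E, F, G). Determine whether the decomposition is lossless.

Chase test. Columns are A, B, C, D, E, F, G, H; row i has aⱼ where attribute j ∈ Reli, else bᵢⱼ.
Initial tableau (one row per fragment):
  row 1: a1 a2 a3 a4 a5 a6 b17 b18
  row 2: b21 b22 a3 b24 b25 b26 a7 a8
  row 3: a1 a2 b33 b34 a5 b36 a7 a8
  row 4: b41 b42 b43 b44 a5 a6 a7 b48
Rows 1 and 3 agree on E; apply E→B, G and equate their B, G entries.
Rows 1 and 4 agree on E; apply E→B, G and equate their B, G entries.
Rows 1 and 4 agree on B, E; apply B, E→A and equate their A entries.
Rows 1 and 4 agree on A, F; apply A, F→C and equate their C entries.
No row becomes fully distinguished — the join is lossy.

No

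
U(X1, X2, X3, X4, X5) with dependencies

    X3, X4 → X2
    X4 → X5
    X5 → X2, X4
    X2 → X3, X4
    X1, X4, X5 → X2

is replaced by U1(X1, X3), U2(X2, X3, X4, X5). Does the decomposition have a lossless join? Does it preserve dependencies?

lossy but dependency-preserving

Lossless test: (X3)⁺ = {X3}, which is a superkey of neither fragment — lossy.
Dependency preservation: X1, X4, X5 → X2 is not contained in any single fragment, but the restricted closure of its left-hand side across the fragments still reaches the right-hand side; the remaining FDs each lie inside some fragment. All dependencies are preserved.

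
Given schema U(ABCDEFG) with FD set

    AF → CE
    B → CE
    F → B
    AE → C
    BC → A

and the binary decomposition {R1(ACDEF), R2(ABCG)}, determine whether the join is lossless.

Common attributes: R1 ∩ R2 = {AC}.
No dependency enlarges {AC}, so (AC)⁺ = {AC}.
The closure contains neither all of R1 = {ACDEF} nor all of R2 = {ABCG}, so the common attributes are not a superkey of either fragment. The join is lossy.

No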